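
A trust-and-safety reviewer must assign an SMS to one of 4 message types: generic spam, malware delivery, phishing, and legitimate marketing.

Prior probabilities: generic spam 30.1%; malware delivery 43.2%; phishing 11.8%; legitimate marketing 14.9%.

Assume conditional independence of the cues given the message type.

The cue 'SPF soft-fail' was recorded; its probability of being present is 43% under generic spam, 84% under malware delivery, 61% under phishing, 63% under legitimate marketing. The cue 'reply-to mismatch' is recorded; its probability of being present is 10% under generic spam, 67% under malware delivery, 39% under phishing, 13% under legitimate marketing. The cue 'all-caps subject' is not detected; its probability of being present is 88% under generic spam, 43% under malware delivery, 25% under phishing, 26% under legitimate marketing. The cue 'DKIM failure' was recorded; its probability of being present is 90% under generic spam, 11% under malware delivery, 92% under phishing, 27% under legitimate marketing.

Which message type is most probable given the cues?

phishing

For each hypothesis, the unnormalized posterior weight is prior × product of the cue likelihoods (using 1 − P(present | H) for each absent cue):
  generic spam: 0.301 × 0.43 × 0.10 × (1 − 0.88) × 0.90 = 0.0013978
  malware delivery: 0.432 × 0.84 × 0.67 × (1 − 0.43) × 0.11 = 0.015244
  phishing: 0.118 × 0.61 × 0.39 × (1 − 0.25) × 0.92 = 0.01937
  legitimate marketing: 0.149 × 0.63 × 0.13 × (1 − 0.26) × 0.27 = 0.0024382
The unnormalized weights sum to 0.03845.
P(generic spam | evidence) ≈ 0.0013978 / 0.03845 ≈ 0.036
P(malware delivery | evidence) ≈ 0.015244 / 0.03845 ≈ 0.396
P(phishing | evidence) ≈ 0.01937 / 0.03845 ≈ 0.504
P(legitimate marketing | evidence) ≈ 0.0024382 / 0.03845 ≈ 0.063
The largest is 0.504, so phishing is most probable.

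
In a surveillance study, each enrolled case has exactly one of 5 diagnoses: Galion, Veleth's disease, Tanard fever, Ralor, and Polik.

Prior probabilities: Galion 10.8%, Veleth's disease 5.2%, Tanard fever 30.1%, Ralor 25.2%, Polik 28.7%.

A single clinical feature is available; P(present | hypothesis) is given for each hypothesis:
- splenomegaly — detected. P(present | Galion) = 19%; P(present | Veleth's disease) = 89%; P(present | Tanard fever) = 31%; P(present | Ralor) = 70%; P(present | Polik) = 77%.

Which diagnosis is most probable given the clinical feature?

Polik

For each hypothesis, the unnormalized posterior weight is prior × likelihood:
  Galion: 0.108 × 0.19 = 0.02052
  Veleth's disease: 0.052 × 0.89 = 0.04628
  Tanard fever: 0.301 × 0.31 = 0.09331
  Ralor: 0.252 × 0.70 = 0.1764
  Polik: 0.287 × 0.77 = 0.22099
Normalizing constant Z = 0.02052 + 0.04628 + 0.09331 + 0.1764 + 0.22099 = 0.5575.
P(Galion | evidence) ≈ 0.02052 / 0.5575 ≈ 0.037
P(Veleth's disease | evidence) ≈ 0.04628 / 0.5575 ≈ 0.083
P(Tanard fever | evidence) ≈ 0.09331 / 0.5575 ≈ 0.167
P(Ralor | evidence) ≈ 0.1764 / 0.5575 ≈ 0.316
P(Polik | evidence) ≈ 0.22099 / 0.5575 ≈ 0.396
The largest is 0.396, so Polik is most probable.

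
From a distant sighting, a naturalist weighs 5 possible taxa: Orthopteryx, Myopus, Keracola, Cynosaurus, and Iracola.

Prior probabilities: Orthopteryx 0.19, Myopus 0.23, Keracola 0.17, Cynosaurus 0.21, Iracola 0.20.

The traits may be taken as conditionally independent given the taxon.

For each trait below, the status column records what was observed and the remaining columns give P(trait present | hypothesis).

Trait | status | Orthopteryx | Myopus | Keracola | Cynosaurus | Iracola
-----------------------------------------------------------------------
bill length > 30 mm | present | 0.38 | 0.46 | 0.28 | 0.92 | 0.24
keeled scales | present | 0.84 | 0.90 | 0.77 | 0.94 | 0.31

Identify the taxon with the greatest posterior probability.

Cynosaurus

By Bayes' rule with conditional independence, the unnormalized weight for each hypothesis is prior × ∏ likelihoods:
  Orthopteryx: 0.19 × 0.38 × 0.84 = 0.060648
  Myopus: 0.23 × 0.46 × 0.90 = 0.09522
  Keracola: 0.17 × 0.28 × 0.77 = 0.036652
  Cynosaurus: 0.21 × 0.92 × 0.94 = 0.18161
  Iracola: 0.20 × 0.24 × 0.31 = 0.01488
Marginal likelihood of the evidence = 0.38901.
P(Orthopteryx | evidence) ≈ 0.060648 / 0.38901 ≈ 0.156
P(Myopus | evidence) ≈ 0.09522 / 0.38901 ≈ 0.245
P(Keracola | evidence) ≈ 0.036652 / 0.38901 ≈ 0.094
P(Cynosaurus | evidence) ≈ 0.18161 / 0.38901 ≈ 0.467
P(Iracola | evidence) ≈ 0.01488 / 0.38901 ≈ 0.038
The largest is 0.467, so Cynosaurus is most probable.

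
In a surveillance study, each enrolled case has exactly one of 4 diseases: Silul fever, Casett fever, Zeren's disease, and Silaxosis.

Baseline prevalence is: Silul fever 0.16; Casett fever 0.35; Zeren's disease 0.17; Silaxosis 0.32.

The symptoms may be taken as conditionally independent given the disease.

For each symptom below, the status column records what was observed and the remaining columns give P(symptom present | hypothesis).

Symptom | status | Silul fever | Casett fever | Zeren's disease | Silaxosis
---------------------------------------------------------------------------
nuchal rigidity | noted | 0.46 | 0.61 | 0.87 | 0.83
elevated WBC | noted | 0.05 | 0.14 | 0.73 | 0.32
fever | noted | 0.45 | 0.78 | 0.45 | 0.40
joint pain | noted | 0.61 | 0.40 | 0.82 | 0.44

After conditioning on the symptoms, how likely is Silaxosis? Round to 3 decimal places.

By Bayes' rule with conditional independence, the unnormalized weight for each hypothesis is prior × ∏ likelihoods:
  Silul fever: 0.16 × 0.46 × 0.05 × 0.45 × 0.61 = 0.0010102
  Casett fever: 0.35 × 0.61 × 0.14 × 0.78 × 0.40 = 0.0093257
  Zeren's disease: 0.17 × 0.87 × 0.73 × 0.45 × 0.82 = 0.03984
  Silaxosis: 0.32 × 0.83 × 0.32 × 0.40 × 0.44 = 0.014959
Marginal likelihood of the evidence = 0.065134.
P(Silaxosis | evidence) = 0.014959 / 0.065134 ≈ 0.230.

0.230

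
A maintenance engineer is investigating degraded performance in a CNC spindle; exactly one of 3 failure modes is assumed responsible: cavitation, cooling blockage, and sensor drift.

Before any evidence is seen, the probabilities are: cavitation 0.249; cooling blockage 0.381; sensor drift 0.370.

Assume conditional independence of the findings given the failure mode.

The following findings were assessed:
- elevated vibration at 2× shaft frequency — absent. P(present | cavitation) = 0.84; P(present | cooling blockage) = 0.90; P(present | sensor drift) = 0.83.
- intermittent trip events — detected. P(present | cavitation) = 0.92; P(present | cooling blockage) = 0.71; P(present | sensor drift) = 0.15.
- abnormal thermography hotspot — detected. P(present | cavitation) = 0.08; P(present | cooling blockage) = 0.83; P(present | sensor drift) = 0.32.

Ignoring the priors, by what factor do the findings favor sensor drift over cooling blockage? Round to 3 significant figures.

Joint likelihood of the evidence pattern under each hypothesis (using 1 − P(present | H) for each absent finding):
  sensor drift: (1 − 0.83) × 0.15 × 0.32 = 0.00816
  cooling blockage: (1 − 0.90) × 0.71 × 0.83 = 0.05893
Bayes factor = 0.00816 / 0.05893 ≈ 0.138

0.138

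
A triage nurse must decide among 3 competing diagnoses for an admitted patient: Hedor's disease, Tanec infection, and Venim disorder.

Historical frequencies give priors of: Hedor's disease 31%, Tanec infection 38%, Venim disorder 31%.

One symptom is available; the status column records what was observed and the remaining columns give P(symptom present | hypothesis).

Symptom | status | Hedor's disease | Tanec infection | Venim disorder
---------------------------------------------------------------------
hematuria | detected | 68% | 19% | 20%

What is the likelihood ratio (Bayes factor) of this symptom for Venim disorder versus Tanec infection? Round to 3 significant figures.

1.05

Likelihood of this symptom under each hypothesis:
  Venim disorder: 0.2
  Tanec infection: 0.19
Bayes factor = 0.2 / 0.19 ≈ 1.05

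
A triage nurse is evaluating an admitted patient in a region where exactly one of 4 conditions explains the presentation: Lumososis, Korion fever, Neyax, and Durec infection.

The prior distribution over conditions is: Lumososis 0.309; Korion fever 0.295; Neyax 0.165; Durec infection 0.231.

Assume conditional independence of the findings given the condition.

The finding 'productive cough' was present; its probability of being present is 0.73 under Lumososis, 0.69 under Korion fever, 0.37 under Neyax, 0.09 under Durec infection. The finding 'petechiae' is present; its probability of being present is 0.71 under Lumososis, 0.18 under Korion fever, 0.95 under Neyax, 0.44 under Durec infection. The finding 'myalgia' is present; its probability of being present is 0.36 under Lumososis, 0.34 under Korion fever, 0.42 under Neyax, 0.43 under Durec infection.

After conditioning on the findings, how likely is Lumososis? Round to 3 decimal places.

0.586

Multiply each prior by the joint likelihood of the evidence pattern:
  Lumososis: 0.309 × 0.73 × 0.71 × 0.36 = 0.057656
  Korion fever: 0.295 × 0.69 × 0.18 × 0.34 = 0.012457
  Neyax: 0.165 × 0.37 × 0.95 × 0.42 = 0.024359
  Durec infection: 0.231 × 0.09 × 0.44 × 0.43 = 0.0039335
Normalizing constant Z = 0.057656 + 0.012457 + 0.024359 + 0.0039335 = 0.098405.
P(Lumososis | evidence) = 0.057656 / 0.098405 ≈ 0.586.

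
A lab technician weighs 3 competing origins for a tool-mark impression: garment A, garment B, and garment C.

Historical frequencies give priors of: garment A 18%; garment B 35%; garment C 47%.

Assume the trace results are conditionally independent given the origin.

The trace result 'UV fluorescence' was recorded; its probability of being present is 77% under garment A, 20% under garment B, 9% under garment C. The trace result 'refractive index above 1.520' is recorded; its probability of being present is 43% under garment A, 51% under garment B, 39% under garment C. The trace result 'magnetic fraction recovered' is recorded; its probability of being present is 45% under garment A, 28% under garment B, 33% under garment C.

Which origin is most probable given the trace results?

For each hypothesis, the unnormalized posterior weight is prior × product of the trace result likelihoods:
  garment A: 0.18 × 0.77 × 0.43 × 0.45 = 0.026819
  garment B: 0.35 × 0.20 × 0.51 × 0.28 = 0.009996
  garment C: 0.47 × 0.09 × 0.39 × 0.33 = 0.005444
Marginal likelihood of the evidence = 0.042259.
P(garment A | evidence) ≈ 0.026819 / 0.042259 ≈ 0.635
P(garment B | evidence) ≈ 0.009996 / 0.042259 ≈ 0.237
P(garment C | evidence) ≈ 0.005444 / 0.042259 ≈ 0.129
The largest is 0.635, so garment A is most probable.

garment A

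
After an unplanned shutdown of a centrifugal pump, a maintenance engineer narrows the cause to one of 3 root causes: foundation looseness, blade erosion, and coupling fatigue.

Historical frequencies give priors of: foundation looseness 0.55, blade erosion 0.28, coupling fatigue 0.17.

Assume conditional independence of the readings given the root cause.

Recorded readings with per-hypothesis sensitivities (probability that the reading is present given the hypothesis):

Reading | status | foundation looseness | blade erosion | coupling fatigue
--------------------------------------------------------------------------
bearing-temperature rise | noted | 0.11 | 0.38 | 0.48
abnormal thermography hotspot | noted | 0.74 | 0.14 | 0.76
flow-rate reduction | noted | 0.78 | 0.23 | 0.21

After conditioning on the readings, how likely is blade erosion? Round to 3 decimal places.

Multiply each prior by the joint likelihood of the reading pattern:
  foundation looseness: 0.55 × 0.11 × 0.74 × 0.78 = 0.034921
  blade erosion: 0.28 × 0.38 × 0.14 × 0.23 = 0.0034261
  coupling fatigue: 0.17 × 0.48 × 0.76 × 0.21 = 0.013023
Normalizing constant Z = 0.034921 + 0.0034261 + 0.013023 = 0.05137.
P(blade erosion | evidence) = 0.0034261 / 0.05137 ≈ 0.067.

0.067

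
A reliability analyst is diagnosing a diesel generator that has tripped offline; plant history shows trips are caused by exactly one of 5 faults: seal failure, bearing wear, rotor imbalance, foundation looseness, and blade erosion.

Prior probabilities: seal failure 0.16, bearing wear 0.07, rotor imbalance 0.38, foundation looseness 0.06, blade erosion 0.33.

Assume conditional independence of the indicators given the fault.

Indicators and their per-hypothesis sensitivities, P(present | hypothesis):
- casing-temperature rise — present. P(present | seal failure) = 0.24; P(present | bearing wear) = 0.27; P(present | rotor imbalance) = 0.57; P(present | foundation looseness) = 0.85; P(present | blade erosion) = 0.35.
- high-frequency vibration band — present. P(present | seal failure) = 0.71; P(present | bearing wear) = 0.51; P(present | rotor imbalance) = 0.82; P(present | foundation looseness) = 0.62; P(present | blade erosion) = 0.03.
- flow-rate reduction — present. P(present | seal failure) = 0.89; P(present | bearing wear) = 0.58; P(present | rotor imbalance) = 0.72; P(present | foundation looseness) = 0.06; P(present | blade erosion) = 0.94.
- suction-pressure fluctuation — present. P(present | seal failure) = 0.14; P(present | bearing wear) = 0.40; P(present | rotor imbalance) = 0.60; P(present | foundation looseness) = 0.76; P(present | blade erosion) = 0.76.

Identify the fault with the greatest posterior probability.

rotor imbalance

Multiply each prior by the joint likelihood of the indicator pattern:
  seal failure: 0.16 × 0.24 × 0.71 × 0.89 × 0.14 = 0.0033971
  bearing wear: 0.07 × 0.27 × 0.51 × 0.58 × 0.40 = 0.0022362
  rotor imbalance: 0.38 × 0.57 × 0.82 × 0.72 × 0.60 = 0.076728
  foundation looseness: 0.06 × 0.85 × 0.62 × 0.06 × 0.76 = 0.0014419
  blade erosion: 0.33 × 0.35 × 0.03 × 0.94 × 0.76 = 0.0024754
Normalizing constant Z = 0.0033971 + 0.0022362 + 0.076728 + 0.0014419 + 0.0024754 = 0.086279.
P(seal failure | evidence) ≈ 0.0033971 / 0.086279 ≈ 0.039
P(bearing wear | evidence) ≈ 0.0022362 / 0.086279 ≈ 0.026
P(rotor imbalance | evidence) ≈ 0.076728 / 0.086279 ≈ 0.889
P(foundation looseness | evidence) ≈ 0.0014419 / 0.086279 ≈ 0.017
P(blade erosion | evidence) ≈ 0.0024754 / 0.086279 ≈ 0.029
The largest is 0.889, so rotor imbalance is most probable.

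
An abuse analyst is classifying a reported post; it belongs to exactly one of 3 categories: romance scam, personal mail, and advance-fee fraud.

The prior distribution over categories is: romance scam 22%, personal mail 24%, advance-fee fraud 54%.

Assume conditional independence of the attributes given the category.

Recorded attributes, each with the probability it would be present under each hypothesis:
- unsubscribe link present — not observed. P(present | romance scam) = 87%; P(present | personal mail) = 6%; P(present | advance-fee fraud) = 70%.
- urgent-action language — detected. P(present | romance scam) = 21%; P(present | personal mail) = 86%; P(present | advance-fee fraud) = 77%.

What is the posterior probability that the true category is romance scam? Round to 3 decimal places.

0.018

By Bayes' rule with conditional independence, the unnormalized weight for each hypothesis is prior × ∏ likelihoods (using 1 − P(present | H) for each absent attribute):
  romance scam: 0.22 × (1 − 0.87) × 0.21 = 0.006006
  personal mail: 0.24 × (1 − 0.06) × 0.86 = 0.19402
  advance-fee fraud: 0.54 × (1 − 0.70) × 0.77 = 0.12474
Normalizing constant Z = 0.006006 + 0.19402 + 0.12474 = 0.32476.
P(romance scam | evidence) = 0.006006 / 0.32476 ≈ 0.018.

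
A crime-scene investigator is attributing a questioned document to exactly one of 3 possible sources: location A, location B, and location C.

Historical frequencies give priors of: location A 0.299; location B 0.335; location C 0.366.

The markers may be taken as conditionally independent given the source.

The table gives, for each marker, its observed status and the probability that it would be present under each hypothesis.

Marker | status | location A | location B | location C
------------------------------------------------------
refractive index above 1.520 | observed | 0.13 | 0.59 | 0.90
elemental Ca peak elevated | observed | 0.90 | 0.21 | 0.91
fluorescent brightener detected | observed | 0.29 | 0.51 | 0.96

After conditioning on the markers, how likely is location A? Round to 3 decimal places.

0.032

For each hypothesis, the unnormalized posterior weight is prior × product of the marker likelihoods:
  location A: 0.299 × 0.13 × 0.90 × 0.29 = 0.010145
  location B: 0.335 × 0.59 × 0.21 × 0.51 = 0.021168
  location C: 0.366 × 0.90 × 0.91 × 0.96 = 0.28776
Normalizing constant Z = 0.010145 + 0.021168 + 0.28776 = 0.31908.
P(location A | evidence) = 0.010145 / 0.31908 ≈ 0.032.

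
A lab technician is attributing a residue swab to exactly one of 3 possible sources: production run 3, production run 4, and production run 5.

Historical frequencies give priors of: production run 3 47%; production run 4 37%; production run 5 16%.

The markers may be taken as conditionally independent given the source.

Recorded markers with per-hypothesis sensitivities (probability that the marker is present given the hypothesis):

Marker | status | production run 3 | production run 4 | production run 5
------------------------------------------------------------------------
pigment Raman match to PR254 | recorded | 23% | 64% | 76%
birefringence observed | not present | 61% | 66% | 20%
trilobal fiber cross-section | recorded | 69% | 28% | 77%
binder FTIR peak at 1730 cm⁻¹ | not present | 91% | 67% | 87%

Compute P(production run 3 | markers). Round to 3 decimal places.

By Bayes' rule with conditional independence, the unnormalized weight for each hypothesis is prior × ∏ likelihoods (using 1 − P(present | H) for each absent marker):
  production run 3: 0.47 × 0.23 × (1 − 0.61) × 0.69 × (1 − 0.91) = 0.0026181
  production run 4: 0.37 × 0.64 × (1 − 0.66) × 0.28 × (1 − 0.67) = 0.0074393
  production run 5: 0.16 × 0.76 × (1 − 0.20) × 0.77 × (1 − 0.87) = 0.0097377
Marginal likelihood of the evidence = 0.019795.
P(production run 3 | evidence) = 0.0026181 / 0.019795 ≈ 0.132.

0.132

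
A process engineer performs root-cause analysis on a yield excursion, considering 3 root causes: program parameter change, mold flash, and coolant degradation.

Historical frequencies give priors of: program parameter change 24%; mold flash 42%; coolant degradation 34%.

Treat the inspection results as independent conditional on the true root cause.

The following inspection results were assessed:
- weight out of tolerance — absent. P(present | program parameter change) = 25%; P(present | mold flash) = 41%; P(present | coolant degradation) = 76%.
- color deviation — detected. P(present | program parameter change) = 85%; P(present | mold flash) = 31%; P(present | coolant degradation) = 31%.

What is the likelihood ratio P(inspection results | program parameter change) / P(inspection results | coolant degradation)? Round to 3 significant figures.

Joint likelihood of the inspection result pattern under each hypothesis (using 1 − P(present | H) for each absent inspection result):
  program parameter change: (1 − 0.25) × 0.85 = 0.6375
  coolant degradation: (1 − 0.76) × 0.31 = 0.0744
Bayes factor = 0.6375 / 0.0744 ≈ 8.57

8.57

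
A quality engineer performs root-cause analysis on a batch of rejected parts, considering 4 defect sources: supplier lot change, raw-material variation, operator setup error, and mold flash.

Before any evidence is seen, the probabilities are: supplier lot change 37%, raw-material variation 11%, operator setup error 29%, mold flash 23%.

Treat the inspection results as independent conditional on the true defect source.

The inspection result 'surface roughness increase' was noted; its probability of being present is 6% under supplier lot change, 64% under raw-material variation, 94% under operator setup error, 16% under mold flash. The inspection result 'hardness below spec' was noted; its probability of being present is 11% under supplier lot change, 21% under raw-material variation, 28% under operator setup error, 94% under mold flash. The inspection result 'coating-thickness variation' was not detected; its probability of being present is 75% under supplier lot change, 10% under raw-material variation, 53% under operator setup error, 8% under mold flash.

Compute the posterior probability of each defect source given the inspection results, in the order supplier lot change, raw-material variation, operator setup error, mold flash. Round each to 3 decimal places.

0.007, 0.163, 0.440, 0.390

For each hypothesis, the unnormalized posterior weight is prior × product of the inspection result likelihoods (using 1 − P(present | H) for each absent inspection result):
  supplier lot change: 0.37 × 0.06 × 0.11 × (1 − 0.75) = 0.0006105
  raw-material variation: 0.11 × 0.64 × 0.21 × (1 − 0.10) = 0.013306
  operator setup error: 0.29 × 0.94 × 0.28 × (1 − 0.53) = 0.035874
  mold flash: 0.23 × 0.16 × 0.94 × (1 − 0.08) = 0.031825
Marginal likelihood of the evidence = 0.081615.
P(supplier lot change | evidence) = 0.0006105 / 0.081615 ≈ 0.007
P(raw-material variation | evidence) = 0.013306 / 0.081615 ≈ 0.163
P(operator setup error | evidence) = 0.035874 / 0.081615 ≈ 0.440
P(mold flash | evidence) = 0.031825 / 0.081615 ≈ 0.390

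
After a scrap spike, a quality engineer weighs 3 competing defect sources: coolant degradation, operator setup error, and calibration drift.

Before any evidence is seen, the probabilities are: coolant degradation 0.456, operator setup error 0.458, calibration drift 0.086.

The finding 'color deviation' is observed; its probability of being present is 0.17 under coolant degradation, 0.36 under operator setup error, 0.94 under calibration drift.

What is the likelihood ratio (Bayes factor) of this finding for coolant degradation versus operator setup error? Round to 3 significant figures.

Likelihood of this finding under each hypothesis:
  coolant degradation: 0.17
  operator setup error: 0.36
Bayes factor = 0.17 / 0.36 ≈ 0.472

0.472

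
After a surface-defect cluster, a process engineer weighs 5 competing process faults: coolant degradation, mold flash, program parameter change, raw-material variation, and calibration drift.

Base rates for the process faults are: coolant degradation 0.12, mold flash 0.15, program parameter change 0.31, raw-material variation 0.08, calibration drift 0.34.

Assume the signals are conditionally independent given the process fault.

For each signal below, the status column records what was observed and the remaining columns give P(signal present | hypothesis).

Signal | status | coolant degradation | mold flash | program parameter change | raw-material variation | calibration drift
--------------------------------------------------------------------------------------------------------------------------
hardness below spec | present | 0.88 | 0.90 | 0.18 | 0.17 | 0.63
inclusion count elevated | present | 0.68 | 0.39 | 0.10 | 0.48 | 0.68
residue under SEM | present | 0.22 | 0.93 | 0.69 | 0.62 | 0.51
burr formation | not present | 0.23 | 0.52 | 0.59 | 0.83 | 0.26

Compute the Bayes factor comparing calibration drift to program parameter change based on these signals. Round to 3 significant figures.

Take the product of per-signal likelihoods under each hypothesis (using 1 − P(present | H) for each absent signal), then divide.
  calibration drift: 0.63 × 0.68 × 0.51 × (1 − 0.26) = 0.16168
  program parameter change: 0.18 × 0.10 × 0.69 × (1 − 0.59) = 0.0050922
Bayes factor = 0.16168 / 0.0050922 ≈ 31.8

31.8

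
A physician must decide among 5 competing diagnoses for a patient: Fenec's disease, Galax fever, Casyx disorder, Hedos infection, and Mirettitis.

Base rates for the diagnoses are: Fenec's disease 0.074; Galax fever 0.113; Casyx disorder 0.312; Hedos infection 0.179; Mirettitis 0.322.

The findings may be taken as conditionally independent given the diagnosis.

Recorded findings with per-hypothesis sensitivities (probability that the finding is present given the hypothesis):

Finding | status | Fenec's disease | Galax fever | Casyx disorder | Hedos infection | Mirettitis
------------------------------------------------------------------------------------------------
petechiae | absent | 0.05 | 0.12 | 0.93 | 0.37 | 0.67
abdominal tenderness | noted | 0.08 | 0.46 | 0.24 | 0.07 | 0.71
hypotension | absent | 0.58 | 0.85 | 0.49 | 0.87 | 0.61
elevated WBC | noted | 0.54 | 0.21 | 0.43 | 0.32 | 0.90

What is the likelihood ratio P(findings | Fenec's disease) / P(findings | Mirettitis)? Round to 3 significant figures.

0.210

Take the product of per-finding likelihoods under each hypothesis (using 1 − P(present | H) for each absent finding), then divide.
  Fenec's disease: (1 − 0.05) × 0.08 × (1 − 0.58) × 0.54 = 0.017237
  Mirettitis: (1 − 0.67) × 0.71 × (1 − 0.61) × 0.90 = 0.082239
Bayes factor = 0.017237 / 0.082239 ≈ 0.210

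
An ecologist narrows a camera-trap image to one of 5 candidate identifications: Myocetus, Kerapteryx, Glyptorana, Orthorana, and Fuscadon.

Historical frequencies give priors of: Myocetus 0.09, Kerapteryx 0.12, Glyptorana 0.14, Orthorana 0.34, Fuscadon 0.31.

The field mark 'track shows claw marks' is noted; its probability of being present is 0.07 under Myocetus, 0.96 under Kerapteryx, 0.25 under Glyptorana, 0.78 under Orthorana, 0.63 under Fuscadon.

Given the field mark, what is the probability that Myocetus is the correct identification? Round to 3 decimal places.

0.010

By Bayes' rule, the unnormalized weight for each hypothesis is prior × likelihood:
  Myocetus: 0.09 × 0.07 = 0.0063
  Kerapteryx: 0.12 × 0.96 = 0.1152
  Glyptorana: 0.14 × 0.25 = 0.035
  Orthorana: 0.34 × 0.78 = 0.2652
  Fuscadon: 0.31 × 0.63 = 0.1953
Marginal likelihood of the evidence = 0.617.
P(Myocetus | evidence) = 0.0063 / 0.617 ≈ 0.010.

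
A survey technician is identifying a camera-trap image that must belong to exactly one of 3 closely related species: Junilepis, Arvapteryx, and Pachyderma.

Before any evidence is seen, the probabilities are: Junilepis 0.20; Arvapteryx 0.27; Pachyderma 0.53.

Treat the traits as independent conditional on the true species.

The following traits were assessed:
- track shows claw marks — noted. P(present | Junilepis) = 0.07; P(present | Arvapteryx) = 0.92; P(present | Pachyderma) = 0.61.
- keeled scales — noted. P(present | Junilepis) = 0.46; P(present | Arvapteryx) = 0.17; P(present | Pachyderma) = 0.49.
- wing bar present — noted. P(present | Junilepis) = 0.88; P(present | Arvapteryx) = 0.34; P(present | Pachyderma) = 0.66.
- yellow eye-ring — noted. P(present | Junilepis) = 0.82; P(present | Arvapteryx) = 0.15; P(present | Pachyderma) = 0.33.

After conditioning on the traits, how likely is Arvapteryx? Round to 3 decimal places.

0.052

For each hypothesis, the unnormalized posterior weight is prior × product of the trait likelihoods:
  Junilepis: 0.20 × 0.07 × 0.46 × 0.88 × 0.82 = 0.0046471
  Arvapteryx: 0.27 × 0.92 × 0.17 × 0.34 × 0.15 = 0.0021536
  Pachyderma: 0.53 × 0.61 × 0.49 × 0.66 × 0.33 = 0.034503
The unnormalized weights sum to 0.041304.
P(Arvapteryx | evidence) = 0.0021536 / 0.041304 ≈ 0.052.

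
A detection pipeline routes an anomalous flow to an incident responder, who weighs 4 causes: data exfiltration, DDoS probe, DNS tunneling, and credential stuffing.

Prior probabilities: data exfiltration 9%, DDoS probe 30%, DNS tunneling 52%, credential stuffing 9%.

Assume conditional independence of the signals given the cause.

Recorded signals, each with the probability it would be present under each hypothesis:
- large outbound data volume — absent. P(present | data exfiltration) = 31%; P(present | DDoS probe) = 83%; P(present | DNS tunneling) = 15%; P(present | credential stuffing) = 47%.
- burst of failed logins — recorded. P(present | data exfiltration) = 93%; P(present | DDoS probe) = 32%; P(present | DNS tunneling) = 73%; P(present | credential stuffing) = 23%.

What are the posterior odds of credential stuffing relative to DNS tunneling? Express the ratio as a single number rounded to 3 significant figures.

Unnormalized posterior weight (prior times the signal likelihoods) for each of the two hypotheses (using 1 − P(present | H) for each absent signal):
  credential stuffing: 0.09 × (1 − 0.47) × 0.23 = 0.010971
  DNS tunneling: 0.52 × (1 − 0.15) × 0.73 = 0.32266
Posterior odds = 0.010971 / 0.32266 ≈ 0.0340.

0.0340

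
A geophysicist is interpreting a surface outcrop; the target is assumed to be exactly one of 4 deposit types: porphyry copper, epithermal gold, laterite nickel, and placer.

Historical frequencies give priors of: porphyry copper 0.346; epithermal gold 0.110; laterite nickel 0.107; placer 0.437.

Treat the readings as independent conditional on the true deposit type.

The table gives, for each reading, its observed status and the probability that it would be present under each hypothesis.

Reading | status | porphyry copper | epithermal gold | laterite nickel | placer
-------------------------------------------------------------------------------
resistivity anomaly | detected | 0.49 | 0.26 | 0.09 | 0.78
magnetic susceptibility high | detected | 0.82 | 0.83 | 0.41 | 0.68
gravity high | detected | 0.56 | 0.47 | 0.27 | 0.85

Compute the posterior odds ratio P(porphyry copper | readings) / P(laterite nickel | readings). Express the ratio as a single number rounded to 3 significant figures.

Unnormalized posterior weight (prior times the reading likelihoods) for each of the two hypotheses:
  porphyry copper: 0.346 × 0.49 × 0.82 × 0.56 = 0.077853
  laterite nickel: 0.107 × 0.09 × 0.41 × 0.27 = 0.001066
Posterior odds = 0.077853 / 0.001066 ≈ 73.0.

73.0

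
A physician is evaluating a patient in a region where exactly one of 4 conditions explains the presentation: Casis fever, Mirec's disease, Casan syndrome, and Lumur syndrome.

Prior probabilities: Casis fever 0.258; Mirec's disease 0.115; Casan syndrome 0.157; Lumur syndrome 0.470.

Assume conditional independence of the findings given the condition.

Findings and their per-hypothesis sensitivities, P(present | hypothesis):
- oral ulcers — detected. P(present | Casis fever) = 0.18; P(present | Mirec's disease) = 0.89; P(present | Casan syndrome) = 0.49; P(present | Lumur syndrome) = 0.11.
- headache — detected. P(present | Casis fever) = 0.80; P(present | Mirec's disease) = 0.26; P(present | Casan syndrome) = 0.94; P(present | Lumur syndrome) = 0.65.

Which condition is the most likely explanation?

Casan syndrome

By Bayes' rule with conditional independence, the unnormalized weight for each hypothesis is prior × ∏ likelihoods:
  Casis fever: 0.258 × 0.18 × 0.80 = 0.037152
  Mirec's disease: 0.115 × 0.89 × 0.26 = 0.026611
  Casan syndrome: 0.157 × 0.49 × 0.94 = 0.072314
  Lumur syndrome: 0.470 × 0.11 × 0.65 = 0.033605
The unnormalized weights sum to 0.16968.
P(Casis fever | evidence) ≈ 0.037152 / 0.16968 ≈ 0.219
P(Mirec's disease | evidence) ≈ 0.026611 / 0.16968 ≈ 0.157
P(Casan syndrome | evidence) ≈ 0.072314 / 0.16968 ≈ 0.426
P(Lumur syndrome | evidence) ≈ 0.033605 / 0.16968 ≈ 0.198
The largest is 0.426, so Casan syndrome is most probable.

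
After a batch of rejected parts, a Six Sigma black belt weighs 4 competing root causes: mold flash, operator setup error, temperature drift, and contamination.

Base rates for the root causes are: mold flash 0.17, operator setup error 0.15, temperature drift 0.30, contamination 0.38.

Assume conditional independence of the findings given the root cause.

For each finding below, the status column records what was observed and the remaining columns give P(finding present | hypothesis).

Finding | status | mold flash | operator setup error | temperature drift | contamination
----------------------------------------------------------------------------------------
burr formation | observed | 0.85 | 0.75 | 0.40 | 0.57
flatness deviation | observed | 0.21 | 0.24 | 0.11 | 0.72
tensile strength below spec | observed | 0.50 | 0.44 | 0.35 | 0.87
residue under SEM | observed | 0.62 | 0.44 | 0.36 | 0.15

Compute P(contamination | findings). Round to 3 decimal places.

0.555

By Bayes' rule with conditional independence, the unnormalized weight for each hypothesis is prior × ∏ likelihoods:
  mold flash: 0.17 × 0.85 × 0.21 × 0.50 × 0.62 = 0.009407
  operator setup error: 0.15 × 0.75 × 0.24 × 0.44 × 0.44 = 0.0052272
  temperature drift: 0.30 × 0.40 × 0.11 × 0.35 × 0.36 = 0.0016632
  contamination: 0.38 × 0.57 × 0.72 × 0.87 × 0.15 = 0.020352
Marginal likelihood of the evidence = 0.036649.
P(contamination | evidence) = 0.020352 / 0.036649 ≈ 0.555.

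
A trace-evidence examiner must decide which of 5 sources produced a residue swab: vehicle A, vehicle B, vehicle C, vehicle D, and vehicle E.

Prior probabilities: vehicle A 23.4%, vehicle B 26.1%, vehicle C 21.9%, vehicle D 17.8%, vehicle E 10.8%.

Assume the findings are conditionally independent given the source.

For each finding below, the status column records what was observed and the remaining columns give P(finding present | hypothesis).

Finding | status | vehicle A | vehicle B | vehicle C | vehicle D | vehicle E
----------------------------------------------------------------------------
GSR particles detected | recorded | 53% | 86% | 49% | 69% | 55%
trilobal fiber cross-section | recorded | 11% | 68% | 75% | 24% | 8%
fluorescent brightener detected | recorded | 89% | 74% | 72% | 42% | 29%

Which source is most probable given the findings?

vehicle B

Multiply each prior by the joint likelihood of the evidence pattern:
  vehicle A: 0.234 × 0.53 × 0.11 × 0.89 = 0.012142
  vehicle B: 0.261 × 0.86 × 0.68 × 0.74 = 0.11295
  vehicle C: 0.219 × 0.49 × 0.75 × 0.72 = 0.057947
  vehicle D: 0.178 × 0.69 × 0.24 × 0.42 = 0.01238
  vehicle E: 0.108 × 0.55 × 0.08 × 0.29 = 0.0013781
The unnormalized weights sum to 0.1968.
P(vehicle A | evidence) ≈ 0.012142 / 0.1968 ≈ 0.062
P(vehicle B | evidence) ≈ 0.11295 / 0.1968 ≈ 0.574
P(vehicle C | evidence) ≈ 0.057947 / 0.1968 ≈ 0.294
P(vehicle D | evidence) ≈ 0.01238 / 0.1968 ≈ 0.063
P(vehicle E | evidence) ≈ 0.0013781 / 0.1968 ≈ 0.007
The largest is 0.574, so vehicle B is most probable.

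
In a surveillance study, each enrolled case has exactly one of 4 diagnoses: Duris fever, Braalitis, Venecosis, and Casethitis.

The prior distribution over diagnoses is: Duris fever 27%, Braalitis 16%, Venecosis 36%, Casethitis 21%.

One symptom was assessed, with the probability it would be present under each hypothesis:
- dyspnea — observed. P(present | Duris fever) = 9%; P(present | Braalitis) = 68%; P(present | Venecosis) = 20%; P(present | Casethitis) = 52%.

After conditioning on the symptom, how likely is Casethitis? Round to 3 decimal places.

0.347

For each hypothesis, the unnormalized posterior weight is prior × likelihood:
  Duris fever: 0.27 × 0.09 = 0.0243
  Braalitis: 0.16 × 0.68 = 0.1088
  Venecosis: 0.36 × 0.20 = 0.072
  Casethitis: 0.21 × 0.52 = 0.1092
Normalizing constant Z = 0.0243 + 0.1088 + 0.072 + 0.1092 = 0.3143.
P(Casethitis | evidence) = 0.1092 / 0.3143 ≈ 0.347.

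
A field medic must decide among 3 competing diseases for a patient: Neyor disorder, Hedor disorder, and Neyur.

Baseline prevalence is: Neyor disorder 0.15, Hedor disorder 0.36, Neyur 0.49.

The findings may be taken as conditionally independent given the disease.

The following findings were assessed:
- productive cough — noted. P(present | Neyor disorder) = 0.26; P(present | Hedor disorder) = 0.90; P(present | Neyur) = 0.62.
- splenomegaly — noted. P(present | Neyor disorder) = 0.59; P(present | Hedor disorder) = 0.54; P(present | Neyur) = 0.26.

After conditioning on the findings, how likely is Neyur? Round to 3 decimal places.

By Bayes' rule with conditional independence, the unnormalized weight for each hypothesis is prior × ∏ likelihoods:
  Neyor disorder: 0.15 × 0.26 × 0.59 = 0.02301
  Hedor disorder: 0.36 × 0.90 × 0.54 = 0.17496
  Neyur: 0.49 × 0.62 × 0.26 = 0.078988
Normalizing constant Z = 0.02301 + 0.17496 + 0.078988 = 0.27696.
P(Neyur | evidence) = 0.078988 / 0.27696 ≈ 0.285.

0.285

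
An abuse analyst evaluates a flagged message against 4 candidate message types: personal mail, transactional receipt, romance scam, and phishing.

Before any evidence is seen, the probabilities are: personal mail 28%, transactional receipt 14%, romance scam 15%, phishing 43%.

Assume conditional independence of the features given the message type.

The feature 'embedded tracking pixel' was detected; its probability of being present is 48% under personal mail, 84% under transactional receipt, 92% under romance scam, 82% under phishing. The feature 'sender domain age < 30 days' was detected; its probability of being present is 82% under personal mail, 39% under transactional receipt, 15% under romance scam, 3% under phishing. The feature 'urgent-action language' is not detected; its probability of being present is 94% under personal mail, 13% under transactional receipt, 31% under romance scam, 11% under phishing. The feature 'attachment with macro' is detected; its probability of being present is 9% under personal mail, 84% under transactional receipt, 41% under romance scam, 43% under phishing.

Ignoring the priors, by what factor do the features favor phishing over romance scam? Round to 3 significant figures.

0.241

The Bayes factor is the ratio of the joint likelihoods of the feature pattern under the two hypotheses (using 1 − P(present | H) for each absent feature).
  phishing: 0.82 × 0.03 × (1 − 0.11) × 0.43 = 0.0094144
  romance scam: 0.92 × 0.15 × (1 − 0.31) × 0.41 = 0.03904
Bayes factor = 0.0094144 / 0.03904 ≈ 0.241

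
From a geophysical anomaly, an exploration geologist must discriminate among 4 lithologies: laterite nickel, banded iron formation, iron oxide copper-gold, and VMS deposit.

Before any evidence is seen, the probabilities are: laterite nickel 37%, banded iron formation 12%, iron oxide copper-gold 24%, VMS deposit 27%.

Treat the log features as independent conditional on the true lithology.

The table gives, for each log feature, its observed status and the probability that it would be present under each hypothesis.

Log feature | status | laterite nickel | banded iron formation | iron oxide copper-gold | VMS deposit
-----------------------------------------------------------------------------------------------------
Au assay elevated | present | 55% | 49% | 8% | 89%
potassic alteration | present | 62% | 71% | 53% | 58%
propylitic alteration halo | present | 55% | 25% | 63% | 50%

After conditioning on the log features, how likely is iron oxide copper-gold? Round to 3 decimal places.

For each hypothesis, the unnormalized posterior weight is prior × product of the log feature likelihoods:
  laterite nickel: 0.37 × 0.55 × 0.62 × 0.55 = 0.069394
  banded iron formation: 0.12 × 0.49 × 0.71 × 0.25 = 0.010437
  iron oxide copper-gold: 0.24 × 0.08 × 0.53 × 0.63 = 0.0064109
  VMS deposit: 0.27 × 0.89 × 0.58 × 0.50 = 0.069687
The unnormalized weights sum to 0.15593.
P(iron oxide copper-gold | evidence) = 0.0064109 / 0.15593 ≈ 0.041.

0.041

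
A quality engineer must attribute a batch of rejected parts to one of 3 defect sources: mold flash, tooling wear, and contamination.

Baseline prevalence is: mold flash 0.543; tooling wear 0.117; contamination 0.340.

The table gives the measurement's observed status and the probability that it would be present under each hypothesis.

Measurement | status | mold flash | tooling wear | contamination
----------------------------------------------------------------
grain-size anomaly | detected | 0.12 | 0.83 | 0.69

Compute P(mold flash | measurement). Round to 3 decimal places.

For each hypothesis, the unnormalized posterior weight is prior × likelihood:
  mold flash: 0.543 × 0.12 = 0.06516
  tooling wear: 0.117 × 0.83 = 0.09711
  contamination: 0.340 × 0.69 = 0.2346
The unnormalized weights sum to 0.39687.
P(mold flash | evidence) = 0.06516 / 0.39687 ≈ 0.164.

0.164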